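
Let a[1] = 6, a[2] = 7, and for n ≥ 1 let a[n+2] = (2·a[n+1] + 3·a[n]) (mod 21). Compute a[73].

20

a[1] = 6, a[2] = 7, a[3] = 11, a[4] = 1, a[5] = 14, a[6] = 10, a[7] = 20, a[8] = 7, a[9] = 11.
Since (a[8], a[9]) = (a[2], a[3]) = (7, 11) (two consecutive terms determine the rest), the sequence is eventually periodic: after a pre-period of length 1 it cycles with period 6.
For n ≥ 2, a[n] depends only on (n - 2) mod 6. (73 - 2) mod 6 = 5, so a[73] = a[7] = 20.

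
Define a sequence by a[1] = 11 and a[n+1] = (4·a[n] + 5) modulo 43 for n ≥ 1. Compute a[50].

11

Computing terms: a[1] = 11, a[2] = 6, a[3] = 29, a[4] = 35, a[5] = 16, a[6] = 26, a[7] = 23, a[8] = 11.
The sequence repeats with period 7.
(50 - 1) mod 7 = 0, so a[50] = a[1] = 11.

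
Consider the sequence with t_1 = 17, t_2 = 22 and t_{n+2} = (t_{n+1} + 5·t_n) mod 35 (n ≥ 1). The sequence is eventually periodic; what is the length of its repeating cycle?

We have t_1 = 17; t_2 = 22; t_3 = 2; t_4 = 7; t_5 = 17; t_6 = 17; t_7 = 32; t_8 = 12; t_9 = 32; t_{10} = 22; t_{11} = 7; t_{12} = 12; t_{13} = 12; t_{14} = 2; t_{15} = 27; t_{16} = 2; t_{17} = 32; t_{18} = 7; t_{19} = 27; t_{20} = 27; t_{21} = 22; t_{22} = 17; t_{23} = 22.
The sequence repeats with period 21.

21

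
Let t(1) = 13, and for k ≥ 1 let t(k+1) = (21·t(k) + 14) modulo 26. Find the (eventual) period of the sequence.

4

t(1) = 13; t(2) = 1; t(3) = 9; t(4) = 21; t(5) = 13.
The sequence repeats with period 4.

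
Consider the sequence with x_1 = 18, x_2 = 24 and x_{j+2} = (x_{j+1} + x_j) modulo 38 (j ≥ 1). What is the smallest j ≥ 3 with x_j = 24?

20

Listing terms: x_1 = 18,  x_2 = 24,  x_3 = 4,  x_4 = 28,  x_5 = 32,  x_6 = 22,  x_7 = 16,  x_8 = 0,  x_9 = 16,  x_{10} = 16,  x_{11} = 32,  x_{12} = 10,  x_{13} = 4,  x_{14} = 14,  x_{15} = 18,  x_{16} = 32,  x_{17} = 12,  x_{18} = 6,  x_{19} = 18,  x_{20} = 24.
Since (x_{19}, x_{20}) = (x_1, x_2) = (18, 24) (two consecutive terms determine the rest), the sequence is periodic with period 18.
The value 24 next appears (with j ≥ 3) at x_{20}.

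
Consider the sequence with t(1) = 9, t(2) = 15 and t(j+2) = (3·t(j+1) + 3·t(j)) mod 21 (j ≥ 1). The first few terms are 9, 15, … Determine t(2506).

6

Listing terms: t(1) = 9; t(2) = 15; t(3) = 9; t(4) = 9; t(5) = 12; t(6) = 0; t(7) = 15; t(8) = 3; t(9) = 12; t(10) = 3; t(11) = 3; t(12) = 18; t(13) = 0; t(14) = 12; t(15) = 15; t(16) = 18; t(17) = 15; t(18) = 15; t(19) = 6; t(20) = 0; t(21) = 18; t(22) = 12; t(23) = 6; t(24) = 12; t(25) = 12; t(26) = 9; t(27) = 0; t(28) = 6; t(29) = 18; t(30) = 9; t(31) = 18; t(32) = 18; t(33) = 3; t(34) = 0; t(35) = 9; t(36) = 6; t(37) = 3; t(38) = 6; t(39) = 6; t(40) = 15; t(41) = 0; t(42) = 3; t(43) = 9; t(44) = 15.
Since (t(43), t(44)) = (t(1), t(2)) = (9, 15) (two consecutive terms determine the rest), the sequence is periodic with period 42.
So t(2506) = t(1 + ((2506-1) mod 42)) = t(28) = 6.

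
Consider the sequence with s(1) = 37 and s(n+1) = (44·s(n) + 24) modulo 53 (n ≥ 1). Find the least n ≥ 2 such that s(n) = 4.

Listing terms: s(1) = 37; s(2) = 9; s(3) = 49; s(4) = 7; s(5) = 14; s(6) = 4; s(7) = 41; s(8) = 26; s(9) = 2; s(10) = 6; s(11) = 23; s(12) = 29; s(13) = 28; s(14) = 37.
The sequence repeats with period 13.
The value 4 first appears (with n ≥ 2) at s(6).

6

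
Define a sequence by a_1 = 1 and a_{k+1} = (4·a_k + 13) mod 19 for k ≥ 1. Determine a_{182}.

17

Listing terms: a_1 = 1, a_2 = 17, a_3 = 5, a_4 = 14, a_5 = 12, a_6 = 4, a_7 = 10, a_8 = 15, a_9 = 16, a_{10} = 1.
Since a_{10} = a_1 = 1, the sequence is periodic with period 9.
So a_{182} = a_{1 + ((182-1) mod 9)} = a_2 = 17.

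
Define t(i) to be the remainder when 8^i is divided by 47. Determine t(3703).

1

Computing terms: t(1) = 8; t(2) = 17; t(3) = 42; t(4) = 7; t(5) = 9; t(6) = 25; t(7) = 12; t(8) = 2; t(9) = 16; t(10) = 34; t(11) = 37; t(12) = 14; t(13) = 18; t(14) = 3; t(15) = 24; t(16) = 4; t(17) = 32; t(18) = 21; t(19) = 27; t(20) = 28; t(21) = 36; t(22) = 6; t(23) = 1; t(24) = 8.
The sequence repeats with period 23.
(3703 - 1) mod 23 = 22, so t(3703) = t(23) = 1.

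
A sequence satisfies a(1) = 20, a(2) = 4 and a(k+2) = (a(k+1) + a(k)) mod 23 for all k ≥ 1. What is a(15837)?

19

a(1) = 20,  a(2) = 4,  a(3) = 1,  a(4) = 5,  a(5) = 6,  a(6) = 11,  a(7) = 17,  a(8) = 5,  a(9) = 22,  a(10) = 4,  a(11) = 3,  a(12) = 7,  a(13) = 10,  a(14) = 17,  a(15) = 4,  a(16) = 21,  a(17) = 2,  a(18) = 0,  a(19) = 2,  a(20) = 2,  a(21) = 4,  a(22) = 6,  a(23) = 10,  a(24) = 16,  a(25) = 3,  a(26) = 19,  a(27) = 22,  a(28) = 18,  a(29) = 17,  a(30) = 12,  a(31) = 6,  a(32) = 18,  a(33) = 1,  a(34) = 19,  a(35) = 20,  a(36) = 16,  a(37) = 13,  a(38) = 6,  a(39) = 19,  a(40) = 2,  a(41) = 21,  a(42) = 0,  a(43) = 21,  a(44) = 21,  a(45) = 19,  a(46) = 17,  a(47) = 13,  a(48) = 7,  a(49) = 20,  a(50) = 4.
Since (a(49), a(50)) = (a(1), a(2)) = (20, 4) (two consecutive terms determine the rest), the sequence is periodic with period 48.
So a(15837) = a(1 + ((15837-1) mod 48)) = a(45) = 19.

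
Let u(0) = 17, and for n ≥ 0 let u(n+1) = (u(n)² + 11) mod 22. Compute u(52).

5

Listing terms: u(0) = 17; u(1) = 14; u(2) = 9; u(3) = 4; u(4) = 5; u(5) = 14.
Since u(5) = u(1) = 14, the sequence is eventually periodic: after a pre-period of length 1 it cycles with period 4.
For n ≥ 1, u(n) depends only on (n - 1) mod 4. (52 - 1) mod 4 = 3, so u(52) = u(4) = 5.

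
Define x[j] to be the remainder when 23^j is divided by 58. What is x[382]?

Computing terms: x[1] = 23,  x[2] = 7,  x[3] = 45,  x[4] = 49,  x[5] = 25,  x[6] = 53,  x[7] = 1,  x[8] = 23.
Since x[8] = x[1] = 23, the sequence is periodic with period 7.
So x[382] = x[1 + ((382-1) mod 7)] = x[4] = 49.

49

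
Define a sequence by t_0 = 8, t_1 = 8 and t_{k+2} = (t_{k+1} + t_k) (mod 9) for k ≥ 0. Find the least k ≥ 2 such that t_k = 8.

We have t_0 = 8; t_1 = 8; t_2 = 7; t_3 = 6; t_4 = 4; t_5 = 1; t_6 = 5; t_7 = 6; t_8 = 2; t_9 = 8; t_{10} = 1; t_{11} = 0; t_{12} = 1; t_{13} = 1; t_{14} = 2; t_{15} = 3; t_{16} = 5; t_{17} = 8; t_{18} = 4; t_{19} = 3; t_{20} = 7; t_{21} = 1; t_{22} = 8; t_{23} = 0; t_{24} = 8; t_{25} = 8.
The sequence repeats with period 24.
The value 8 first appears (with k ≥ 2) at t_9.

9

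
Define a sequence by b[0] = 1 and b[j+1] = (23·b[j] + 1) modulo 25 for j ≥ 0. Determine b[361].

24

Computing terms: b[0] = 1,  b[1] = 24,  b[2] = 3,  b[3] = 20,  b[4] = 11,  b[5] = 4,  b[6] = 18,  b[7] = 15,  b[8] = 21,  b[9] = 9,  b[10] = 8,  b[11] = 10,  b[12] = 6,  b[13] = 14,  b[14] = 23,  b[15] = 5,  b[16] = 16,  b[17] = 19,  b[18] = 13,  b[19] = 0,  b[20] = 1.
Since b[20] = b[0] = 1, the sequence is periodic with period 20.
(361 - 0) mod 20 = 1, so b[361] = b[1] = 24.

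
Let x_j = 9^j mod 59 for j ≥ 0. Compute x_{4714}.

x_0 = 1; x_1 = 9; x_2 = 22; x_3 = 21; x_4 = 12; x_5 = 49; x_6 = 28; x_7 = 16; x_8 = 26; x_9 = 57; x_{10} = 41; x_{11} = 15; x_{12} = 17; x_{13} = 35; x_{14} = 20; x_{15} = 3; x_{16} = 27; x_{17} = 7; x_{18} = 4; x_{19} = 36; x_{20} = 29; x_{21} = 25; x_{22} = 48; x_{23} = 19; x_{24} = 53; x_{25} = 5; x_{26} = 45; x_{27} = 51; x_{28} = 46; x_{29} = 1.
Since x_{29} = x_0 = 1, the sequence is periodic with period 29.
(4714 - 0) mod 29 = 16, so x_{4714} = x_{16} = 27.

27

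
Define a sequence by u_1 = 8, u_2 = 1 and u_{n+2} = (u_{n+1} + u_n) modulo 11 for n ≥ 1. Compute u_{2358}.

0

Listing terms: u_1 = 8; u_2 = 1; u_3 = 9; u_4 = 10; u_5 = 8; u_6 = 7; u_7 = 4; u_8 = 0; u_9 = 4; u_{10} = 4; u_{11} = 8; u_{12} = 1.
The sequence repeats with period 10.
(2358 - 1) mod 10 = 7, so u_{2358} = u_8 = 0.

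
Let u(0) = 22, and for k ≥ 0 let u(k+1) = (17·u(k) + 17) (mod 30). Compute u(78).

Computing terms: u(0) = 22,  u(1) = 1,  u(2) = 4,  u(3) = 25,  u(4) = 22.
The sequence repeats with period 4.
So u(78) = u(0 + ((78-0) mod 4)) = u(2) = 4.

4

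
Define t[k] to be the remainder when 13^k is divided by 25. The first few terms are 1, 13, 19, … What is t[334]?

Computing terms: t[0] = 1, t[1] = 13, t[2] = 19, t[3] = 22, t[4] = 11, t[5] = 18, t[6] = 9, t[7] = 17, t[8] = 21, t[9] = 23, t[10] = 24, t[11] = 12, t[12] = 6, t[13] = 3, t[14] = 14, t[15] = 7, t[16] = 16, t[17] = 8, t[18] = 4, t[19] = 2, t[20] = 1.
Since t[20] = t[0] = 1, the sequence is periodic with period 20.
So t[334] = t[0 + ((334-0) mod 20)] = t[14] = 14.

14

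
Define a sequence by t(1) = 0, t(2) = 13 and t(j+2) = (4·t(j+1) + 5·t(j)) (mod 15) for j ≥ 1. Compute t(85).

12

t(1) = 0, t(2) = 13, t(3) = 7, t(4) = 3, t(5) = 2, t(6) = 8, t(7) = 12, t(8) = 13, t(9) = 7.
Since (t(8), t(9)) = (t(2), t(3)) = (13, 7) (two consecutive terms determine the rest), the sequence is eventually periodic: after a pre-period of length 1 it cycles with period 6.
For j ≥ 2, t(j) depends only on (j - 2) mod 6. (85 - 2) mod 6 = 5, so t(85) = t(7) = 12.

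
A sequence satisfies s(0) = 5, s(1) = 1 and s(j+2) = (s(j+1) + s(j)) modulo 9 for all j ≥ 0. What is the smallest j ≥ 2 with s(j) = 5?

Computing terms: s(0) = 5, s(1) = 1, s(2) = 6, s(3) = 7, s(4) = 4, s(5) = 2, s(6) = 6, s(7) = 8, s(8) = 5, s(9) = 4, s(10) = 0, s(11) = 4, s(12) = 4, s(13) = 8, s(14) = 3, s(15) = 2, s(16) = 5, s(17) = 7, s(18) = 3, s(19) = 1, s(20) = 4, s(21) = 5, s(22) = 0, s(23) = 5, s(24) = 5, s(25) = 1.
The sequence repeats with period 24.
The value 5 first appears (with j ≥ 2) at s(8).

8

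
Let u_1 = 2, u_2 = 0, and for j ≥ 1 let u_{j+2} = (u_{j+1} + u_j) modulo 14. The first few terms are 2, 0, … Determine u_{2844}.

12

Computing terms: u_1 = 2,  u_2 = 0,  u_3 = 2,  u_4 = 2,  u_5 = 4,  u_6 = 6,  u_7 = 10,  u_8 = 2,  u_9 = 12,  u_{10} = 0,  u_{11} = 12,  u_{12} = 12,  u_{13} = 10,  u_{14} = 8,  u_{15} = 4,  u_{16} = 12,  u_{17} = 2,  u_{18} = 0.
The sequence repeats with period 16.
(2844 - 1) mod 16 = 11, so u_{2844} = u_{12} = 12.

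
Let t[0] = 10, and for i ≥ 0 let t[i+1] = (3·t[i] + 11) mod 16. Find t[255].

5

t[0] = 10,  t[1] = 9,  t[2] = 6,  t[3] = 13,  t[4] = 2,  t[5] = 1,  t[6] = 14,  t[7] = 5,  t[8] = 10.
Since t[8] = t[0] = 10, the sequence is periodic with period 8.
So t[255] = t[0 + ((255-0) mod 8)] = t[7] = 5.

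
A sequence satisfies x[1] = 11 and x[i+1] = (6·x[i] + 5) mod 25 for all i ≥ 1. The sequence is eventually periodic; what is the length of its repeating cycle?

5

Computing terms: x[1] = 11, x[2] = 21, x[3] = 6, x[4] = 16, x[5] = 1, x[6] = 11.
The sequence repeats with period 5.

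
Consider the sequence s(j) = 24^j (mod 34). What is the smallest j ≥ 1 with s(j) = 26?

6

We have s(0) = 1,  s(1) = 24,  s(2) = 32,  s(3) = 20,  s(4) = 4,  s(5) = 28,  s(6) = 26,  s(7) = 12,  s(8) = 16,  s(9) = 10,  s(10) = 2,  s(11) = 14,  s(12) = 30,  s(13) = 6,  s(14) = 8,  s(15) = 22,  s(16) = 18,  s(17) = 24.
Since s(17) = s(1) = 24, the sequence is eventually periodic: after a pre-period of length 1 it cycles with period 16.
The value 26 first appears (with j ≥ 1) at s(6).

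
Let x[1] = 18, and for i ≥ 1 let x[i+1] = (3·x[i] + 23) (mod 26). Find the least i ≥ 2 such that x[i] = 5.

Computing terms: x[1] = 18,  x[2] = 25,  x[3] = 20,  x[4] = 5,  x[5] = 12,  x[6] = 7,  x[7] = 18.
Since x[7] = x[1] = 18, the sequence is periodic with period 6.
The value 5 first appears (with i ≥ 2) at x[4].

4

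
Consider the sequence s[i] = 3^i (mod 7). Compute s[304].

4

Listing terms: s[1] = 3, s[2] = 2, s[3] = 6, s[4] = 4, s[5] = 5, s[6] = 1, s[7] = 3.
The sequence repeats with period 6.
(304 - 1) mod 6 = 3, so s[304] = s[4] = 4.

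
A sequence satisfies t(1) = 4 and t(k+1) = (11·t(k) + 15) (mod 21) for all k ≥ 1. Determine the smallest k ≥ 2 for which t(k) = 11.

Computing terms: t(1) = 4,  t(2) = 17,  t(3) = 13,  t(4) = 11,  t(5) = 10,  t(6) = 20,  t(7) = 4.
Since t(7) = t(1) = 4, the sequence is periodic with period 6.
The value 11 first appears (with k ≥ 2) at t(4).

4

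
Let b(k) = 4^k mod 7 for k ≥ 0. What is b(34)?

b(0) = 1, b(1) = 4, b(2) = 2, b(3) = 1.
Since b(3) = b(0) = 1, the sequence is periodic with period 3.
(34 - 0) mod 3 = 1, so b(34) = b(1) = 4.

4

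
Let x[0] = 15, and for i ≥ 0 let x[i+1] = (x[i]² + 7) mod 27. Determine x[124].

Computing terms: x[0] = 15, x[1] = 16, x[2] = 20, x[3] = 2, x[4] = 11, x[5] = 20.
Since x[5] = x[2] = 20, the sequence is eventually periodic: after a pre-period of length 2 it cycles with period 3.
For i ≥ 2, x[i] depends only on (i - 2) mod 3. (124 - 2) mod 3 = 2, so x[124] = x[4] = 11.

11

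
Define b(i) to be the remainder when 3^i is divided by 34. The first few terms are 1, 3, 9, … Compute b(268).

b(0) = 1,  b(1) = 3,  b(2) = 9,  b(3) = 27,  b(4) = 13,  b(5) = 5,  b(6) = 15,  b(7) = 11,  b(8) = 33,  b(9) = 31,  b(10) = 25,  b(11) = 7,  b(12) = 21,  b(13) = 29,  b(14) = 19,  b(15) = 23,  b(16) = 1.
Since b(16) = b(0) = 1, the sequence is periodic with period 16.
So b(268) = b(0 + ((268-0) mod 16)) = b(12) = 21.

21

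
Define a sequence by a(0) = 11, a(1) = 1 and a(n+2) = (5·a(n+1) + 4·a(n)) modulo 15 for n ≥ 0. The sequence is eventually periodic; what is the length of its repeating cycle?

8

a(0) = 11, a(1) = 1, a(2) = 4, a(3) = 9, a(4) = 1, a(5) = 11, a(6) = 14, a(7) = 9, a(8) = 11, a(9) = 1.
The sequence repeats with period 8.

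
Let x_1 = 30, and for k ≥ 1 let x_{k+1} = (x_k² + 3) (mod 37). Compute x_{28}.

2

Listing terms: x_1 = 30,  x_2 = 15,  x_3 = 6,  x_4 = 2,  x_5 = 7,  x_6 = 15.
Since x_6 = x_2 = 15, the sequence is eventually periodic: after a pre-period of length 1 it cycles with period 4.
For k ≥ 2, x_k depends only on (k - 2) mod 4. (28 - 2) mod 4 = 2, so x_{28} = x_4 = 2.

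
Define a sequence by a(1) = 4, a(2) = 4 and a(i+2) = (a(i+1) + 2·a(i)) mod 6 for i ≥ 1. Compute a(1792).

Listing terms: a(1) = 4; a(2) = 4; a(3) = 0; a(4) = 2; a(5) = 2; a(6) = 0; a(7) = 4; a(8) = 4.
Since (a(7), a(8)) = (a(1), a(2)) = (4, 4) (two consecutive terms determine the rest), the sequence is periodic with period 6.
(1792 - 1) mod 6 = 3, so a(1792) = a(4) = 2.

2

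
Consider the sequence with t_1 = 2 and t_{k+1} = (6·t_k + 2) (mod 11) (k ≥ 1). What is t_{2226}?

6

We have t_1 = 2; t_2 = 3; t_3 = 9; t_4 = 1; t_5 = 8; t_6 = 6; t_7 = 5; t_8 = 10; t_9 = 7; t_{10} = 0; t_{11} = 2.
The sequence repeats with period 10.
(2226 - 1) mod 10 = 5, so t_{2226} = t_6 = 6.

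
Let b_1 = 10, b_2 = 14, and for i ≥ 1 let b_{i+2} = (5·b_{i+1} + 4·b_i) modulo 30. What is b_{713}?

10

Computing terms: b_1 = 10, b_2 = 14, b_3 = 20, b_4 = 6, b_5 = 20, b_6 = 4, b_7 = 10, b_8 = 6, b_9 = 10, b_{10} = 14.
The sequence repeats with period 8.
(713 - 1) mod 8 = 0, so b_{713} = b_1 = 10.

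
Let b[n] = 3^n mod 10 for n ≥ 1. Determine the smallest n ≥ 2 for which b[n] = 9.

Computing terms: b[1] = 3,  b[2] = 9,  b[3] = 7,  b[4] = 1,  b[5] = 3.
The sequence repeats with period 4.
The value 9 first appears (with n ≥ 2) at b[2].

2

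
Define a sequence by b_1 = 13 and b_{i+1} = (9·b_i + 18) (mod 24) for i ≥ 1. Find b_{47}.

9

We have b_1 = 13; b_2 = 15; b_3 = 9; b_4 = 3; b_5 = 21; b_6 = 15.
Since b_6 = b_2 = 15, the sequence is eventually periodic: after a pre-period of length 1 it cycles with period 4.
For i ≥ 2, b_i depends only on (i - 2) mod 4. (47 - 2) mod 4 = 1, so b_{47} = b_3 = 9.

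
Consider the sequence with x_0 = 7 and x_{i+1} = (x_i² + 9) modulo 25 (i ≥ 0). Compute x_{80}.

We have x_0 = 7,  x_1 = 8,  x_2 = 23,  x_3 = 13,  x_4 = 3,  x_5 = 18,  x_6 = 8.
Since x_6 = x_1 = 8, the sequence is eventually periodic: after a pre-period of length 1 it cycles with period 5.
For i ≥ 1, x_i depends only on (i - 1) mod 5. (80 - 1) mod 5 = 4, so x_{80} = x_5 = 18.

18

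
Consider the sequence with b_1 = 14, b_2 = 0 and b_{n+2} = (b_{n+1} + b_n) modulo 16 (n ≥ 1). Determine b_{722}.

We have b_1 = 14, b_2 = 0, b_3 = 14, b_4 = 14, b_5 = 12, b_6 = 10, b_7 = 6, b_8 = 0, b_9 = 6, b_{10} = 6, b_{11} = 12, b_{12} = 2, b_{13} = 14, b_{14} = 0.
Since (b_{13}, b_{14}) = (b_1, b_2) = (14, 0) (two consecutive terms determine the rest), the sequence is periodic with period 12.
So b_{722} = b_{1 + ((722-1) mod 12)} = b_2 = 0.

0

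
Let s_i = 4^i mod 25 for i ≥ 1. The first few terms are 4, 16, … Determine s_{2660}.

Computing terms: s_1 = 4, s_2 = 16, s_3 = 14, s_4 = 6, s_5 = 24, s_6 = 21, s_7 = 9, s_8 = 11, s_9 = 19, s_{10} = 1, s_{11} = 4.
The sequence repeats with period 10.
(2660 - 1) mod 10 = 9, so s_{2660} = s_{10} = 1.

1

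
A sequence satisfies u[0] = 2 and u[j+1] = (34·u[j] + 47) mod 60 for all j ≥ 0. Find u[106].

u[0] = 2,  u[1] = 55,  u[2] = 57,  u[3] = 5,  u[4] = 37,  u[5] = 45,  u[6] = 17,  u[7] = 25,  u[8] = 57.
Since u[8] = u[2] = 57, the sequence is eventually periodic: after a pre-period of length 2 it cycles with period 6.
For j ≥ 2, u[j] depends only on (j - 2) mod 6. (106 - 2) mod 6 = 2, so u[106] = u[4] = 37.

37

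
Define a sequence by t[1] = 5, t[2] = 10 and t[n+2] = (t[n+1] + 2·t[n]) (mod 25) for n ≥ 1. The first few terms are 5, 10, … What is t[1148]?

15

Computing terms: t[1] = 5; t[2] = 10; t[3] = 20; t[4] = 15; t[5] = 5; t[6] = 10.
The sequence repeats with period 4.
(1148 - 1) mod 4 = 3, so t[1148] = t[4] = 15.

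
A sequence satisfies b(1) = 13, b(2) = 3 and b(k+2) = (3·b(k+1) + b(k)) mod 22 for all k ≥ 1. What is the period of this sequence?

24

Listing terms: b(1) = 13; b(2) = 3; b(3) = 0; b(4) = 3; b(5) = 9; b(6) = 8; b(7) = 11; b(8) = 19; b(9) = 2; b(10) = 3; b(11) = 11; b(12) = 14; b(13) = 9; b(14) = 19; b(15) = 0; b(16) = 19; b(17) = 13; b(18) = 14; b(19) = 11; b(20) = 3; b(21) = 20; b(22) = 19; b(23) = 11; b(24) = 8; b(25) = 13; b(26) = 3.
The sequence repeats with period 24.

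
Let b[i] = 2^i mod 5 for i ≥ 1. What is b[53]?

We have b[1] = 2,  b[2] = 4,  b[3] = 3,  b[4] = 1,  b[5] = 2.
Since b[5] = b[1] = 2, the sequence is periodic with period 4.
So b[53] = b[1 + ((53-1) mod 4)] = b[1] = 2.

2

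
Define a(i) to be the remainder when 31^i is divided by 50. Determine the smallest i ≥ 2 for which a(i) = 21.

Listing terms: a(1) = 31, a(2) = 11, a(3) = 41, a(4) = 21, a(5) = 1, a(6) = 31.
Since a(6) = a(1) = 31, the sequence is periodic with period 5.
The value 21 first appears (with i ≥ 2) at a(4).

4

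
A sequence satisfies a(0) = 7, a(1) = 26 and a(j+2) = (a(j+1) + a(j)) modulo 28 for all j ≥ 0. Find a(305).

19

Listing terms: a(0) = 7,  a(1) = 26,  a(2) = 5,  a(3) = 3,  a(4) = 8,  a(5) = 11,  a(6) = 19,  a(7) = 2,  a(8) = 21,  a(9) = 23,  a(10) = 16,  a(11) = 11,  a(12) = 27,  a(13) = 10,  a(14) = 9,  a(15) = 19,  a(16) = 0,  a(17) = 19,  a(18) = 19,  a(19) = 10,  a(20) = 1,  a(21) = 11,  a(22) = 12,  a(23) = 23,  a(24) = 7,  a(25) = 2,  a(26) = 9,  a(27) = 11,  a(28) = 20,  a(29) = 3,  a(30) = 23,  a(31) = 26,  a(32) = 21,  a(33) = 19,  a(34) = 12,  a(35) = 3,  a(36) = 15,  a(37) = 18,  a(38) = 5,  a(39) = 23,  a(40) = 0,  a(41) = 23,  a(42) = 23,  a(43) = 18,  a(44) = 13,  a(45) = 3,  a(46) = 16,  a(47) = 19,  a(48) = 7,  a(49) = 26.
Since (a(48), a(49)) = (a(0), a(1)) = (7, 26) (two consecutive terms determine the rest), the sequence is periodic with period 48.
(305 - 0) mod 48 = 17, so a(305) = a(17) = 19.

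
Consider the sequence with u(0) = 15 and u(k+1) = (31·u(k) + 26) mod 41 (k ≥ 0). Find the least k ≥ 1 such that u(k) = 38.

9

Computing terms: u(0) = 15, u(1) = 40, u(2) = 36, u(3) = 35, u(4) = 4, u(5) = 27, u(6) = 2, u(7) = 6, u(8) = 7, u(9) = 38, u(10) = 15.
Since u(10) = u(0) = 15, the sequence is periodic with period 10.
The value 38 first appears (with k ≥ 1) at u(9).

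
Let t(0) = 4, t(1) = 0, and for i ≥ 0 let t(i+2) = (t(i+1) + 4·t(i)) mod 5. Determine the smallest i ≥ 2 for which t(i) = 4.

We have t(0) = 4, t(1) = 0, t(2) = 1, t(3) = 1, t(4) = 0, t(5) = 4, t(6) = 4, t(7) = 0.
Since (t(6), t(7)) = (t(0), t(1)) = (4, 0) (two consecutive terms determine the rest), the sequence is periodic with period 6.
The value 4 first appears (with i ≥ 2) at t(5).

5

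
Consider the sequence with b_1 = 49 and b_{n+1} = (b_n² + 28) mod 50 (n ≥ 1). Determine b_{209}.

b_1 = 49; b_2 = 29; b_3 = 19; b_4 = 39; b_5 = 49.
Since b_5 = b_1 = 49, the sequence is periodic with period 4.
So b_{209} = b_{1 + ((209-1) mod 4)} = b_1 = 49.

49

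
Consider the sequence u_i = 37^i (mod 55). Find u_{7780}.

1

Computing terms: u_0 = 1,  u_1 = 37,  u_2 = 49,  u_3 = 53,  u_4 = 36,  u_5 = 12,  u_6 = 4,  u_7 = 38,  u_8 = 31,  u_9 = 47,  u_{10} = 34,  u_{11} = 48,  u_{12} = 16,  u_{13} = 42,  u_{14} = 14,  u_{15} = 23,  u_{16} = 26,  u_{17} = 27,  u_{18} = 9,  u_{19} = 3,  u_{20} = 1.
The sequence repeats with period 20.
So u_{7780} = u_{0 + ((7780-0) mod 20)} = u_0 = 1.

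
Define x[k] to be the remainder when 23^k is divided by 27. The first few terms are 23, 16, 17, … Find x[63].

26

We have x[1] = 23,  x[2] = 16,  x[3] = 17,  x[4] = 13,  x[5] = 2,  x[6] = 19,  x[7] = 5,  x[8] = 7,  x[9] = 26,  x[10] = 4,  x[11] = 11,  x[12] = 10,  x[13] = 14,  x[14] = 25,  x[15] = 8,  x[16] = 22,  x[17] = 20,  x[18] = 1,  x[19] = 23.
The sequence repeats with period 18.
(63 - 1) mod 18 = 8, so x[63] = x[9] = 26.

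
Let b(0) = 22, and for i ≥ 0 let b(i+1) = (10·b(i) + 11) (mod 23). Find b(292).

18

b(0) = 22,  b(1) = 1,  b(2) = 21,  b(3) = 14,  b(4) = 13,  b(5) = 3,  b(6) = 18,  b(7) = 7,  b(8) = 12,  b(9) = 16,  b(10) = 10,  b(11) = 19,  b(12) = 17,  b(13) = 20,  b(14) = 4,  b(15) = 5,  b(16) = 15,  b(17) = 0,  b(18) = 11,  b(19) = 6,  b(20) = 2,  b(21) = 8,  b(22) = 22.
The sequence repeats with period 22.
So b(292) = b(0 + ((292-0) mod 22)) = b(6) = 18.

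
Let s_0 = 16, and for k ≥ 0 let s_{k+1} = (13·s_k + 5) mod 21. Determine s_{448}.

Computing terms: s_0 = 16,  s_1 = 3,  s_2 = 2,  s_3 = 10,  s_4 = 9,  s_5 = 17,  s_6 = 16.
Since s_6 = s_0 = 16, the sequence is periodic with period 6.
So s_{448} = s_{0 + ((448-0) mod 6)} = s_4 = 9.

9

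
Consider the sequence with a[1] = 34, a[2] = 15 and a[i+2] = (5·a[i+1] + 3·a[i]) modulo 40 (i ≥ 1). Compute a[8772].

15

Listing terms: a[1] = 34; a[2] = 15; a[3] = 17; a[4] = 10; a[5] = 21; a[6] = 15; a[7] = 18; a[8] = 15; a[9] = 9; a[10] = 10; a[11] = 37; a[12] = 15; a[13] = 26; a[14] = 15; a[15] = 33; a[16] = 10; a[17] = 29; a[18] = 15; a[19] = 2; a[20] = 15; a[21] = 1; a[22] = 10; a[23] = 13; a[24] = 15; a[25] = 34; a[26] = 15.
Since (a[25], a[26]) = (a[1], a[2]) = (34, 15) (two consecutive terms determine the rest), the sequence is periodic with period 24.
So a[8772] = a[1 + ((8772-1) mod 24)] = a[12] = 15.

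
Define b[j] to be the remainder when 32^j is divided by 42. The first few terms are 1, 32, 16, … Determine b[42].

22

Listing terms: b[0] = 1; b[1] = 32; b[2] = 16; b[3] = 8; b[4] = 4; b[5] = 2; b[6] = 22; b[7] = 32.
Since b[7] = b[1] = 32, the sequence is eventually periodic: after a pre-period of length 1 it cycles with period 6.
For j ≥ 1, b[j] depends only on (j - 1) mod 6. (42 - 1) mod 6 = 5, so b[42] = b[6] = 22.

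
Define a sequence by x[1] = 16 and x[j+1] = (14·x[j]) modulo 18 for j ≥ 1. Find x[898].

2

Listing terms: x[1] = 16,  x[2] = 8,  x[3] = 4,  x[4] = 2,  x[5] = 10,  x[6] = 14,  x[7] = 16.
Since x[7] = x[1] = 16, the sequence is periodic with period 6.
(898 - 1) mod 6 = 3, so x[898] = x[4] = 2.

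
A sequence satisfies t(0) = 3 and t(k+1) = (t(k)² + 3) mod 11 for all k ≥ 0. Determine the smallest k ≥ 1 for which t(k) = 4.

t(0) = 3,  t(1) = 1,  t(2) = 4,  t(3) = 8,  t(4) = 1.
Since t(4) = t(1) = 1, the sequence is eventually periodic: after a pre-period of length 1 it cycles with period 3.
The value 4 first appears (with k ≥ 1) at t(2).

2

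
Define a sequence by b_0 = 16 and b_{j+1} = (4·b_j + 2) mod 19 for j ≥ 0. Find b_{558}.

Listing terms: b_0 = 16, b_1 = 9, b_2 = 0, b_3 = 2, b_4 = 10, b_5 = 4, b_6 = 18, b_7 = 17, b_8 = 13, b_9 = 16.
The sequence repeats with period 9.
So b_{558} = b_{0 + ((558-0) mod 9)} = b_0 = 16.

16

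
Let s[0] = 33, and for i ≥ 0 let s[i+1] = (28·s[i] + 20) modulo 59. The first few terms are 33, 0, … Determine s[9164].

33

Computing terms: s[0] = 33, s[1] = 0, s[2] = 20, s[3] = 49, s[4] = 35, s[5] = 56, s[6] = 54, s[7] = 57, s[8] = 23, s[9] = 15, s[10] = 27, s[11] = 9, s[12] = 36, s[13] = 25, s[14] = 12, s[15] = 2, s[16] = 17, s[17] = 24, s[18] = 43, s[19] = 44, s[20] = 13, s[21] = 30, s[22] = 34, s[23] = 28, s[24] = 37, s[25] = 53, s[26] = 29, s[27] = 6, s[28] = 11, s[29] = 33.
Since s[29] = s[0] = 33, the sequence is periodic with period 29.
So s[9164] = s[0 + ((9164-0) mod 29)] = s[0] = 33.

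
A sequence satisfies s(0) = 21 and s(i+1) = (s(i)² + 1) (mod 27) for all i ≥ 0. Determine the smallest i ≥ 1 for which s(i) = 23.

3

Computing terms: s(0) = 21; s(1) = 10; s(2) = 20; s(3) = 23; s(4) = 17; s(5) = 20.
Since s(5) = s(2) = 20, the sequence is eventually periodic: after a pre-period of length 2 it cycles with period 3.
The value 23 first appears (with i ≥ 1) at s(3).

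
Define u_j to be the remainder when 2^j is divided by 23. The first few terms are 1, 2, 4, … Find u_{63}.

3

We have u_0 = 1; u_1 = 2; u_2 = 4; u_3 = 8; u_4 = 16; u_5 = 9; u_6 = 18; u_7 = 13; u_8 = 3; u_9 = 6; u_{10} = 12; u_{11} = 1.
Since u_{11} = u_0 = 1, the sequence is periodic with period 11.
So u_{63} = u_{0 + ((63-0) mod 11)} = u_8 = 3.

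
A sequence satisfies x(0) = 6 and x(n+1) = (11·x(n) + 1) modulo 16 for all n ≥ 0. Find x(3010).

Listing terms: x(0) = 6,  x(1) = 3,  x(2) = 2,  x(3) = 7,  x(4) = 14,  x(5) = 11,  x(6) = 10,  x(7) = 15,  x(8) = 6.
Since x(8) = x(0) = 6, the sequence is periodic with period 8.
(3010 - 0) mod 8 = 2, so x(3010) = x(2) = 2.

2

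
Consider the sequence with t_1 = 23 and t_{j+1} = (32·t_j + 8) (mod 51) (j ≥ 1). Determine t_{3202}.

30

Listing terms: t_1 = 23, t_2 = 30, t_3 = 50, t_4 = 27, t_5 = 5, t_6 = 15, t_7 = 29, t_8 = 18, t_9 = 23.
Since t_9 = t_1 = 23, the sequence is periodic with period 8.
(3202 - 1) mod 8 = 1, so t_{3202} = t_2 = 30.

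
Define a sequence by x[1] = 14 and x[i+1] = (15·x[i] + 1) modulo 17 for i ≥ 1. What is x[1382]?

Listing terms: x[1] = 14, x[2] = 7, x[3] = 4, x[4] = 10, x[5] = 15, x[6] = 5, x[7] = 8, x[8] = 2, x[9] = 14.
The sequence repeats with period 8.
(1382 - 1) mod 8 = 5, so x[1382] = x[6] = 5.

5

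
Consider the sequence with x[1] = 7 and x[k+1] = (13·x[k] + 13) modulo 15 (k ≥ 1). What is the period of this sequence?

12

Computing terms: x[1] = 7,  x[2] = 14,  x[3] = 0,  x[4] = 13,  x[5] = 2,  x[6] = 9,  x[7] = 10,  x[8] = 8,  x[9] = 12,  x[10] = 4,  x[11] = 5,  x[12] = 3,  x[13] = 7.
Since x[13] = x[1] = 7, the sequence is periodic with period 12.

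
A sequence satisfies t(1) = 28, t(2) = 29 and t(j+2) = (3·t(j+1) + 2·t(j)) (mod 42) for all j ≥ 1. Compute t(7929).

We have t(1) = 28,  t(2) = 29,  t(3) = 17,  t(4) = 25,  t(5) = 25,  t(6) = 41,  t(7) = 5,  t(8) = 13,  t(9) = 7,  t(10) = 5,  t(11) = 29,  t(12) = 13,  t(13) = 13,  t(14) = 23,  t(15) = 11,  t(16) = 37,  t(17) = 7,  t(18) = 11,  t(19) = 5,  t(20) = 37,  t(21) = 37,  t(22) = 17,  t(23) = 41,  t(24) = 31,  t(25) = 7,  t(26) = 41,  t(27) = 11,  t(28) = 31,  t(29) = 31,  t(30) = 29,  t(31) = 23,  t(32) = 1,  t(33) = 7,  t(34) = 23,  t(35) = 41,  t(36) = 1,  t(37) = 1,  t(38) = 5,  t(39) = 17,  t(40) = 19,  t(41) = 7,  t(42) = 17,  t(43) = 23,  t(44) = 19,  t(45) = 19,  t(46) = 11,  t(47) = 29,  t(48) = 25,  t(49) = 7,  t(50) = 29,  t(51) = 17.
Since (t(50), t(51)) = (t(2), t(3)) = (29, 17) (two consecutive terms determine the rest), the sequence is eventually periodic: after a pre-period of length 1 it cycles with period 48.
For j ≥ 2, t(j) depends only on (j - 2) mod 48. (7929 - 2) mod 48 = 7, so t(7929) = t(9) = 7.

7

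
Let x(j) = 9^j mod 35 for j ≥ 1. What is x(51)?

Listing terms: x(1) = 9, x(2) = 11, x(3) = 29, x(4) = 16, x(5) = 4, x(6) = 1, x(7) = 9.
The sequence repeats with period 6.
(51 - 1) mod 6 = 2, so x(51) = x(3) = 29.

29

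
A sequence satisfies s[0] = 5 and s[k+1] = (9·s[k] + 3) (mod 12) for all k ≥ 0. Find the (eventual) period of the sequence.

We have s[0] = 5, s[1] = 0, s[2] = 3, s[3] = 6, s[4] = 9, s[5] = 0.
Since s[5] = s[1] = 0, the sequence is eventually periodic: after a pre-period of length 1 it cycles with period 4.

4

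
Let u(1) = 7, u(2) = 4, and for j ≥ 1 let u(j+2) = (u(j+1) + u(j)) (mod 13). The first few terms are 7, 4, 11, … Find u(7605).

We have u(1) = 7, u(2) = 4, u(3) = 11, u(4) = 2, u(5) = 0, u(6) = 2, u(7) = 2, u(8) = 4, u(9) = 6, u(10) = 10, u(11) = 3, u(12) = 0, u(13) = 3, u(14) = 3, u(15) = 6, u(16) = 9, u(17) = 2, u(18) = 11, u(19) = 0, u(20) = 11, u(21) = 11, u(22) = 9, u(23) = 7, u(24) = 3, u(25) = 10, u(26) = 0, u(27) = 10, u(28) = 10, u(29) = 7, u(30) = 4.
The sequence repeats with period 28.
So u(7605) = u(1 + ((7605-1) mod 28)) = u(17) = 2.

2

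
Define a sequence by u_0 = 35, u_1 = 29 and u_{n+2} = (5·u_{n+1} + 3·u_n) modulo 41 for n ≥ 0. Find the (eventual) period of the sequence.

We have u_0 = 35,  u_1 = 29,  u_2 = 4,  u_3 = 25,  u_4 = 14,  u_5 = 22,  u_6 = 29,  u_7 = 6,  u_8 = 35,  u_9 = 29.
The sequence repeats with period 8.

8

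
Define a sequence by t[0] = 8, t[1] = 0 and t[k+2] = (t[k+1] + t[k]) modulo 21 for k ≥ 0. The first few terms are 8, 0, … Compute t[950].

t[0] = 8; t[1] = 0; t[2] = 8; t[3] = 8; t[4] = 16; t[5] = 3; t[6] = 19; t[7] = 1; t[8] = 20; t[9] = 0; t[10] = 20; t[11] = 20; t[12] = 19; t[13] = 18; t[14] = 16; t[15] = 13; t[16] = 8; t[17] = 0.
Since (t[16], t[17]) = (t[0], t[1]) = (8, 0) (two consecutive terms determine the rest), the sequence is periodic with period 16.
(950 - 0) mod 16 = 6, so t[950] = t[6] = 19.

19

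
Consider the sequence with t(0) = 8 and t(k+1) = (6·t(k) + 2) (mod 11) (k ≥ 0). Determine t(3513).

10

Computing terms: t(0) = 8,  t(1) = 6,  t(2) = 5,  t(3) = 10,  t(4) = 7,  t(5) = 0,  t(6) = 2,  t(7) = 3,  t(8) = 9,  t(9) = 1,  t(10) = 8.
Since t(10) = t(0) = 8, the sequence is periodic with period 10.
(3513 - 0) mod 10 = 3, so t(3513) = t(3) = 10.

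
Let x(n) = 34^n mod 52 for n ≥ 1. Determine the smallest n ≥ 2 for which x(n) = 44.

Computing terms: x(1) = 34, x(2) = 12, x(3) = 44, x(4) = 40, x(5) = 8, x(6) = 12.
Since x(6) = x(2) = 12, the sequence is eventually periodic: after a pre-period of length 1 it cycles with period 4.
The value 44 first appears (with n ≥ 2) at x(3).

3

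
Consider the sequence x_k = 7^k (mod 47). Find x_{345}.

Computing terms: x_0 = 1,  x_1 = 7,  x_2 = 2,  x_3 = 14,  x_4 = 4,  x_5 = 28,  x_6 = 8,  x_7 = 9,  x_8 = 16,  x_9 = 18,  x_{10} = 32,  x_{11} = 36,  x_{12} = 17,  x_{13} = 25,  x_{14} = 34,  x_{15} = 3,  x_{16} = 21,  x_{17} = 6,  x_{18} = 42,  x_{19} = 12,  x_{20} = 37,  x_{21} = 24,  x_{22} = 27,  x_{23} = 1.
Since x_{23} = x_0 = 1, the sequence is periodic with period 23.
(345 - 0) mod 23 = 0, so x_{345} = x_0 = 1.

1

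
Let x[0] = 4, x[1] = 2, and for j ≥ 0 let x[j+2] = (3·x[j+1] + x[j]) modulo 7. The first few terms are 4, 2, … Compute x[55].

3

Listing terms: x[0] = 4, x[1] = 2, x[2] = 3, x[3] = 4, x[4] = 1, x[5] = 0, x[6] = 1, x[7] = 3, x[8] = 3, x[9] = 5, x[10] = 4, x[11] = 3, x[12] = 6, x[13] = 0, x[14] = 6, x[15] = 4, x[16] = 4, x[17] = 2.
The sequence repeats with period 16.
(55 - 0) mod 16 = 7, so x[55] = x[7] = 3.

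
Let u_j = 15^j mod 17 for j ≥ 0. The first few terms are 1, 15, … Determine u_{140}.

16

u_0 = 1,  u_1 = 15,  u_2 = 4,  u_3 = 9,  u_4 = 16,  u_5 = 2,  u_6 = 13,  u_7 = 8,  u_8 = 1.
Since u_8 = u_0 = 1, the sequence is periodic with period 8.
(140 - 0) mod 8 = 4, so u_{140} = u_4 = 16.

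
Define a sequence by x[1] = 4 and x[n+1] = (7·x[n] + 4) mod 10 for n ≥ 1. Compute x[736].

x[1] = 4, x[2] = 2, x[3] = 8, x[4] = 0, x[5] = 4.
The sequence repeats with period 4.
(736 - 1) mod 4 = 3, so x[736] = x[4] = 0.

0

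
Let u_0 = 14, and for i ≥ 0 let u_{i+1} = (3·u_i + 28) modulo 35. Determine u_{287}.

u_0 = 14, u_1 = 0, u_2 = 28, u_3 = 7, u_4 = 14.
Since u_4 = u_0 = 14, the sequence is periodic with period 4.
So u_{287} = u_{0 + ((287-0) mod 4)} = u_3 = 7.

7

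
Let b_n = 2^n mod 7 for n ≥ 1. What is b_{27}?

1

Listing terms: b_1 = 2,  b_2 = 4,  b_3 = 1,  b_4 = 2.
The sequence repeats with period 3.
(27 - 1) mod 3 = 2, so b_{27} = b_3 = 1.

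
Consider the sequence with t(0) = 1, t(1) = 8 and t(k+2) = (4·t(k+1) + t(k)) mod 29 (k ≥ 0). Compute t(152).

Listing terms: t(0) = 1, t(1) = 8, t(2) = 4, t(3) = 24, t(4) = 13, t(5) = 18, t(6) = 27, t(7) = 10, t(8) = 9, t(9) = 17, t(10) = 19, t(11) = 6, t(12) = 14, t(13) = 4, t(14) = 1, t(15) = 8.
The sequence repeats with period 14.
So t(152) = t(0 + ((152-0) mod 14)) = t(12) = 14.

14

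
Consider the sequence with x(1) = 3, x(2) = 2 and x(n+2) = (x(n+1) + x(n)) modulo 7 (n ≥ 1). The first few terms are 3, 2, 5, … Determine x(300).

x(1) = 3; x(2) = 2; x(3) = 5; x(4) = 0; x(5) = 5; x(6) = 5; x(7) = 3; x(8) = 1; x(9) = 4; x(10) = 5; x(11) = 2; x(12) = 0; x(13) = 2; x(14) = 2; x(15) = 4; x(16) = 6; x(17) = 3; x(18) = 2.
The sequence repeats with period 16.
So x(300) = x(1 + ((300-1) mod 16)) = x(12) = 0.

0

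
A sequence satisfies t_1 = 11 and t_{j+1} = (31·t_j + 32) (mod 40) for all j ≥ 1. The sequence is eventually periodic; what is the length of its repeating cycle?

t_1 = 11,  t_2 = 13,  t_3 = 35,  t_4 = 37,  t_5 = 19,  t_6 = 21,  t_7 = 3,  t_8 = 5,  t_9 = 27,  t_{10} = 29,  t_{11} = 11.
The sequence repeats with period 10.

10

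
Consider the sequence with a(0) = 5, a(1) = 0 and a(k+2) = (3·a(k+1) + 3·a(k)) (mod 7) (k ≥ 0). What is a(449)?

0

Listing terms: a(0) = 5,  a(1) = 0,  a(2) = 1,  a(3) = 3,  a(4) = 5,  a(5) = 3,  a(6) = 3,  a(7) = 4,  a(8) = 0,  a(9) = 5,  a(10) = 1,  a(11) = 4,  a(12) = 1,  a(13) = 1,  a(14) = 6,  a(15) = 0,  a(16) = 4,  a(17) = 5,  a(18) = 6,  a(19) = 5,  a(20) = 5,  a(21) = 2,  a(22) = 0,  a(23) = 6,  a(24) = 4,  a(25) = 2,  a(26) = 4,  a(27) = 4,  a(28) = 3,  a(29) = 0,  a(30) = 2,  a(31) = 6,  a(32) = 3,  a(33) = 6,  a(34) = 6,  a(35) = 1,  a(36) = 0,  a(37) = 3,  a(38) = 2,  a(39) = 1,  a(40) = 2,  a(41) = 2,  a(42) = 5,  a(43) = 0.
The sequence repeats with period 42.
(449 - 0) mod 42 = 29, so a(449) = a(29) = 0.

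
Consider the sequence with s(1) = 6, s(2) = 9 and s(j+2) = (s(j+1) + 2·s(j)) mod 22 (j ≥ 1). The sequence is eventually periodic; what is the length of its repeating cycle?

Listing terms: s(1) = 6,  s(2) = 9,  s(3) = 21,  s(4) = 17,  s(5) = 15,  s(6) = 5,  s(7) = 13,  s(8) = 1,  s(9) = 5,  s(10) = 7,  s(11) = 17,  s(12) = 9,  s(13) = 21.
Since (s(12), s(13)) = (s(2), s(3)) = (9, 21) (two consecutive terms determine the rest), the sequence is eventually periodic: after a pre-period of length 1 it cycles with period 10.

10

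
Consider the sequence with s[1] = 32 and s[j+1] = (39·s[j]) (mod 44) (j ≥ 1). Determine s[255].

24

We have s[1] = 32; s[2] = 16; s[3] = 8; s[4] = 4; s[5] = 24; s[6] = 12; s[7] = 28; s[8] = 36; s[9] = 40; s[10] = 20; s[11] = 32.
The sequence repeats with period 10.
(255 - 1) mod 10 = 4, so s[255] = s[5] = 24.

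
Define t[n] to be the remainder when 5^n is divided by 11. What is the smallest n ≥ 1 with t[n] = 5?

We have t[0] = 1; t[1] = 5; t[2] = 3; t[3] = 4; t[4] = 9; t[5] = 1.
Since t[5] = t[0] = 1, the sequence is periodic with period 5.
The value 5 first appears (with n ≥ 1) at t[1].

1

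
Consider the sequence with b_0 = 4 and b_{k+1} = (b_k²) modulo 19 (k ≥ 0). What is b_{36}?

4

Computing terms: b_0 = 4, b_1 = 16, b_2 = 9, b_3 = 5, b_4 = 6, b_5 = 17, b_6 = 4.
The sequence repeats with period 6.
So b_{36} = b_{0 + ((36-0) mod 6)} = b_0 = 4.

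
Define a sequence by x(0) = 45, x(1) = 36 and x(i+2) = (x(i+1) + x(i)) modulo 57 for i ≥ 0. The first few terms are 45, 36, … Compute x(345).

We have x(0) = 45,  x(1) = 36,  x(2) = 24,  x(3) = 3,  x(4) = 27,  x(5) = 30,  x(6) = 0,  x(7) = 30,  x(8) = 30,  x(9) = 3,  x(10) = 33,  x(11) = 36,  x(12) = 12,  x(13) = 48,  x(14) = 3,  x(15) = 51,  x(16) = 54,  x(17) = 48,  x(18) = 45,  x(19) = 36.
The sequence repeats with period 18.
So x(345) = x(0 + ((345-0) mod 18)) = x(3) = 3.

3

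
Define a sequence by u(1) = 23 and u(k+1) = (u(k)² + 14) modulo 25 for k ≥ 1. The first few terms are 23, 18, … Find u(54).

Listing terms: u(1) = 23,  u(2) = 18,  u(3) = 13,  u(4) = 8,  u(5) = 3,  u(6) = 23.
Since u(6) = u(1) = 23, the sequence is periodic with period 5.
So u(54) = u(1 + ((54-1) mod 5)) = u(4) = 8.

8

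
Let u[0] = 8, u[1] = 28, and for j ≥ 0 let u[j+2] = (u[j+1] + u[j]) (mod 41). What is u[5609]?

13

We have u[0] = 8, u[1] = 28, u[2] = 36, u[3] = 23, u[4] = 18, u[5] = 0, u[6] = 18, u[7] = 18, u[8] = 36, u[9] = 13, u[10] = 8, u[11] = 21, u[12] = 29, u[13] = 9, u[14] = 38, u[15] = 6, u[16] = 3, u[17] = 9, u[18] = 12, u[19] = 21, u[20] = 33, u[21] = 13, u[22] = 5, u[23] = 18, u[24] = 23, u[25] = 0, u[26] = 23, u[27] = 23, u[28] = 5, u[29] = 28, u[30] = 33, u[31] = 20, u[32] = 12, u[33] = 32, u[34] = 3, u[35] = 35, u[36] = 38, u[37] = 32, u[38] = 29, u[39] = 20, u[40] = 8, u[41] = 28.
The sequence repeats with period 40.
(5609 - 0) mod 40 = 9, so u[5609] = u[9] = 13.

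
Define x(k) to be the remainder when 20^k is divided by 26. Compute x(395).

2

Listing terms: x(0) = 1; x(1) = 20; x(2) = 10; x(3) = 18; x(4) = 22; x(5) = 24; x(6) = 12; x(7) = 6; x(8) = 16; x(9) = 8; x(10) = 4; x(11) = 2; x(12) = 14; x(13) = 20.
Since x(13) = x(1) = 20, the sequence is eventually periodic: after a pre-period of length 1 it cycles with period 12.
For k ≥ 1, x(k) depends only on (k - 1) mod 12. (395 - 1) mod 12 = 10, so x(395) = x(11) = 2.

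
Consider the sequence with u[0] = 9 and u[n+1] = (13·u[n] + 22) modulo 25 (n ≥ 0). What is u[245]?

We have u[0] = 9,  u[1] = 14,  u[2] = 4,  u[3] = 24,  u[4] = 9.
The sequence repeats with period 4.
So u[245] = u[0 + ((245-0) mod 4)] = u[1] = 14.

14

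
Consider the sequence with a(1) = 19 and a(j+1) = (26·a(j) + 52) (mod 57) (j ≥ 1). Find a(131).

52

Listing terms: a(1) = 19,  a(2) = 33,  a(3) = 55,  a(4) = 0,  a(5) = 52,  a(6) = 36,  a(7) = 19.
The sequence repeats with period 6.
So a(131) = a(1 + ((131-1) mod 6)) = a(5) = 52.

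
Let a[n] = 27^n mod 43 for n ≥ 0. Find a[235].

Listing terms: a[0] = 1; a[1] = 27; a[2] = 41; a[3] = 32; a[4] = 4; a[5] = 22; a[6] = 35; a[7] = 42; a[8] = 16; a[9] = 2; a[10] = 11; a[11] = 39; a[12] = 21; a[13] = 8; a[14] = 1.
Since a[14] = a[0] = 1, the sequence is periodic with period 14.
(235 - 0) mod 14 = 11, so a[235] = a[11] = 39.

39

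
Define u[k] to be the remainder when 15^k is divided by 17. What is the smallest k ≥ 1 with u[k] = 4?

Computing terms: u[0] = 1, u[1] = 15, u[2] = 4, u[3] = 9, u[4] = 16, u[5] = 2, u[6] = 13, u[7] = 8, u[8] = 1.
Since u[8] = u[0] = 1, the sequence is periodic with period 8.
The value 4 first appears (with k ≥ 1) at u[2].

2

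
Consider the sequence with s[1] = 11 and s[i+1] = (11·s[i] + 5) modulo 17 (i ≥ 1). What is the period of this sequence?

s[1] = 11, s[2] = 7, s[3] = 14, s[4] = 6, s[5] = 3, s[6] = 4, s[7] = 15, s[8] = 0, s[9] = 5, s[10] = 9, s[11] = 2, s[12] = 10, s[13] = 13, s[14] = 12, s[15] = 1, s[16] = 16, s[17] = 11.
Since s[17] = s[1] = 11, the sequence is periodic with period 16.

16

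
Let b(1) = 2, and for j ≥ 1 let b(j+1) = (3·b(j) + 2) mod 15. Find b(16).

5

Listing terms: b(1) = 2,  b(2) = 8,  b(3) = 11,  b(4) = 5,  b(5) = 2.
The sequence repeats with period 4.
(16 - 1) mod 4 = 3, so b(16) = b(4) = 5.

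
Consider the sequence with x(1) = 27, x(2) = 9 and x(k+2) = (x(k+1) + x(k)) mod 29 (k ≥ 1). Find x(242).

Computing terms: x(1) = 27,  x(2) = 9,  x(3) = 7,  x(4) = 16,  x(5) = 23,  x(6) = 10,  x(7) = 4,  x(8) = 14,  x(9) = 18,  x(10) = 3,  x(11) = 21,  x(12) = 24,  x(13) = 16,  x(14) = 11,  x(15) = 27,  x(16) = 9.
The sequence repeats with period 14.
(242 - 1) mod 14 = 3, so x(242) = x(4) = 16.

16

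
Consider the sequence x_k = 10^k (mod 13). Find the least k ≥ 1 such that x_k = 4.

5

x_0 = 1,  x_1 = 10,  x_2 = 9,  x_3 = 12,  x_4 = 3,  x_5 = 4,  x_6 = 1.
Since x_6 = x_0 = 1, the sequence is periodic with period 6.
The value 4 first appears (with k ≥ 1) at x_5.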